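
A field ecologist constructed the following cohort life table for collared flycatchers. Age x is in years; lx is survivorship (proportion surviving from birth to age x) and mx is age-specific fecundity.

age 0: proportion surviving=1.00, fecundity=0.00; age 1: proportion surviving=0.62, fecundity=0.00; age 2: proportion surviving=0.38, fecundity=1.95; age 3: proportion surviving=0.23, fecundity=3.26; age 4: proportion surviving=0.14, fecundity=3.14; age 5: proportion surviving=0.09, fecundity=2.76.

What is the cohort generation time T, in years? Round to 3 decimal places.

3.090

lx·mx: 0, 0, 0.741, 0.7498, 0.4396, 0.2484 → R0 = 2.1788
x·lx·mx: 0, 0, 1.482, 2.2494, 1.7584, 1.242 → Σ = 6.7318
T = 6.7318 / 2.1788 = 3.089682… → 3.090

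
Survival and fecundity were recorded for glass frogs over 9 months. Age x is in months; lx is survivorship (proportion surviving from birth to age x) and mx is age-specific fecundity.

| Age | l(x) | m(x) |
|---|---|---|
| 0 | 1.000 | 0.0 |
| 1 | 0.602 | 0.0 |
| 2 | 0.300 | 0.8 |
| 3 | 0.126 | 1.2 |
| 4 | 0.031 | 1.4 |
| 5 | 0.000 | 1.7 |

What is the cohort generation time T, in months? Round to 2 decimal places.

lx·mx: 0, 0, 0.24, 0.1512, 0.0434, 0 → R0 = 0.4346
x·lx·mx: 0, 0, 0.48, 0.4536, 0.1736, 0 → Σ = 1.1072
T = 1.1072 / 0.4346 = 2.54763… → 2.55

2.55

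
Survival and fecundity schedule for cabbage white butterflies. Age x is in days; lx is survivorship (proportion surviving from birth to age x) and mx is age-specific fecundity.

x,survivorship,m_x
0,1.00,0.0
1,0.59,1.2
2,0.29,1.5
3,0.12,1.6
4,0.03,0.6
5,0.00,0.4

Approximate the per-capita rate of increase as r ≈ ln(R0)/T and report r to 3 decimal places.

R0 = Σ lx·mx = 0 + 0.708 + 0.435 + 0.192 + 0.018 + 0 = 1.353
Σ x·lx·mx = 2.226; T = 2.226/1.353 = 1.64523…
r ≈ ln(R0)/T = ln(1.353)/1.64523… = 0.18376… → 0.184

0.184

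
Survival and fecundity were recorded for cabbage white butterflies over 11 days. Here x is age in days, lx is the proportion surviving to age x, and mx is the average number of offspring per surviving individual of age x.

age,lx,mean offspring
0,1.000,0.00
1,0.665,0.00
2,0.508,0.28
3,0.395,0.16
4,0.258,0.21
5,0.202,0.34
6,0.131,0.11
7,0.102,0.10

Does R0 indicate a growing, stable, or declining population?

declining

R0 = Σ lx·mx = 0 + 0 + 0.14224 + 0.0632 + 0.05418 + 0.06868 + 0.01441 + 0.0102 = 0.35291
R0 < 1, so the population is declining.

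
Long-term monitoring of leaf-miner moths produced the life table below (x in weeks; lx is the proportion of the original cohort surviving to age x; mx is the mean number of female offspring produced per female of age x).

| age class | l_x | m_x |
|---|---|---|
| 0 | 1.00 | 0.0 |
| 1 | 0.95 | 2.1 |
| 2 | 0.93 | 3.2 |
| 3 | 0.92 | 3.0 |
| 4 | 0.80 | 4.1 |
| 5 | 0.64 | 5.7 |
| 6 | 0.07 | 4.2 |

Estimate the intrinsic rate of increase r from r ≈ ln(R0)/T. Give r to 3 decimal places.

R0 = Σ lx·mx = 0 + 1.995 + 2.976 + 2.76 + 3.28 + 3.648 + 0.294 = 14.953
Σ x·lx·mx = 49.351; T = 49.351/14.953 = 3.30041…
r ≈ ln(R0)/T = ln(14.953)/3.30041… = 0.81957… → 0.820

0.820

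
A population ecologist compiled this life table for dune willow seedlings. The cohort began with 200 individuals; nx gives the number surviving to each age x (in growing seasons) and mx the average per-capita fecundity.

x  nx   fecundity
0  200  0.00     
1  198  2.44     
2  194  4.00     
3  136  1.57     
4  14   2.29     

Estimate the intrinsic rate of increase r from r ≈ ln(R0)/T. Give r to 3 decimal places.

1.083

lx = nx/n0 = nx/200: 1, 0.99, 0.97, 0.68, 0.07
R0 = Σ lx·mx = 0 + 2.4156 + 3.88 + 1.0676 + 0.1603 = 7.5235
Σ x·lx·mx = 14.0196; T = 14.0196/7.5235 = 1.86344…
r ≈ ln(R0)/T = ln(7.5235)/1.86344… = 1.08296… → 1.083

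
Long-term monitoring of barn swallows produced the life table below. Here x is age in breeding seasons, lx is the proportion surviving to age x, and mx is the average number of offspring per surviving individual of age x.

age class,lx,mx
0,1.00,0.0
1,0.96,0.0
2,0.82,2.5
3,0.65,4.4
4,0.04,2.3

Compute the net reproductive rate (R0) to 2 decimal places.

lx·mx by age: 0, 0, 2.05, 2.86, 0.092
R0 = Σ lx·mx = 5.002 → 5.00

5.00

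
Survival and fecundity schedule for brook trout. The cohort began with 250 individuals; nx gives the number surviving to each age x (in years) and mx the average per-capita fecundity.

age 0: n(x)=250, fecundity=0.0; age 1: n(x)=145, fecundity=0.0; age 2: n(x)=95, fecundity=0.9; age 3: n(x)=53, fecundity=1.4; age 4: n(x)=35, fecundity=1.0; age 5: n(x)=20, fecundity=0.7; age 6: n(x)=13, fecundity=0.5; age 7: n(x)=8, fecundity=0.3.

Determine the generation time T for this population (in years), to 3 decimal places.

lx = nx/n0 = nx/250: 1, 0.58, 0.38, 0.212, 0.14, 0.08, 0.052, 0.032
lx·mx: 0, 0, 0.342, 0.2968, 0.14, 0.056, 0.026, 0.0096 → R0 = 0.8704
x·lx·mx: 0, 0, 0.684, 0.8904, 0.56, 0.28, 0.156, 0.0672 → Σ = 2.6376
T = 2.6376 / 0.8704 = 3.030331… → 3.030

3.030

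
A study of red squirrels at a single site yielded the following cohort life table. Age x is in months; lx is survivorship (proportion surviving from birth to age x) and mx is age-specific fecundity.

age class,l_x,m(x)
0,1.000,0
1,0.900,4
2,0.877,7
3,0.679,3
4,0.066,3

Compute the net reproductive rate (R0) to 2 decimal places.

11.97

lx·mx by age: 0, 3.6, 6.139, 2.037, 0.198
R0 = Σ lx·mx = 11.974 → 11.97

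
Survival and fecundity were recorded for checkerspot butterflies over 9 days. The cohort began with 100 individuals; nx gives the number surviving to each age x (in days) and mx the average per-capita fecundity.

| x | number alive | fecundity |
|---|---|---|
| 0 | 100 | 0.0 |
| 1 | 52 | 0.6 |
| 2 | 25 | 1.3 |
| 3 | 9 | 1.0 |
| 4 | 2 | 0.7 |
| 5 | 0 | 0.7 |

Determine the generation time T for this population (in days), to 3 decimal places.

lx = nx/n0 = nx/100: 1, 0.52, 0.25, 0.09, 0.02, 0
lx·mx: 0, 0.312, 0.325, 0.09, 0.014, 0 → R0 = 0.741
x·lx·mx: 0, 0.312, 0.65, 0.27, 0.056, 0 → Σ = 1.288
T = 1.288 / 0.741 = 1.738192… → 1.738

1.738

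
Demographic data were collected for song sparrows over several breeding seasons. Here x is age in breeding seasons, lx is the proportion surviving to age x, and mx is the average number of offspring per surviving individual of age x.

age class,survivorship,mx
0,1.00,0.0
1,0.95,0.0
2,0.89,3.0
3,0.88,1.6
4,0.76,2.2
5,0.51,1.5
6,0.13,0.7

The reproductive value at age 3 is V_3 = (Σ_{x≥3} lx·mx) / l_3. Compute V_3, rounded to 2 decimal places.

lx·mx for x ≥ 3: 1.408, 1.672, 0.765, 0.091 → sum = 3.936
V_3 = 3.936 / l_3 = 3.936 / 0.88 = 4.472727… → 4.47

4.47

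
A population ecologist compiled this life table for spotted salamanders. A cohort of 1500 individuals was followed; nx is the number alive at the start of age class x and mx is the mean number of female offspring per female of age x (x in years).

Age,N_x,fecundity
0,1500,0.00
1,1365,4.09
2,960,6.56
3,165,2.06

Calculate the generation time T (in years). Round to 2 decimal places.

1.57

lx = nx/n0 = nx/1500: 1, 0.91, 0.64, 0.11
lx·mx: 0, 3.7219, 4.1984, 0.2266 → R0 = 8.1469
x·lx·mx: 0, 3.7219, 8.3968, 0.6798 → Σ = 12.7985
T = 12.7985 / 8.1469 = 1.570966… → 1.57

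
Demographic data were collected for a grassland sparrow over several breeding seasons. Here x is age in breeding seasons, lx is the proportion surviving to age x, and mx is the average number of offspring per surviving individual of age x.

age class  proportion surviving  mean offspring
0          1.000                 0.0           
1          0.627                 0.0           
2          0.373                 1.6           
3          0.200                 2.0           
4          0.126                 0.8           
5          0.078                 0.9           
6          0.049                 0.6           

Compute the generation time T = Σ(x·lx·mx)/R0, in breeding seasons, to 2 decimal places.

lx·mx: 0, 0, 0.5968, 0.4, 0.1008, 0.0702, 0.0294 → R0 = 1.1972
x·lx·mx: 0, 0, 1.1936, 1.2, 0.4032, 0.351, 0.1764 → Σ = 3.3242
T = 3.3242 / 1.1972 = 2.776646… → 2.78

2.78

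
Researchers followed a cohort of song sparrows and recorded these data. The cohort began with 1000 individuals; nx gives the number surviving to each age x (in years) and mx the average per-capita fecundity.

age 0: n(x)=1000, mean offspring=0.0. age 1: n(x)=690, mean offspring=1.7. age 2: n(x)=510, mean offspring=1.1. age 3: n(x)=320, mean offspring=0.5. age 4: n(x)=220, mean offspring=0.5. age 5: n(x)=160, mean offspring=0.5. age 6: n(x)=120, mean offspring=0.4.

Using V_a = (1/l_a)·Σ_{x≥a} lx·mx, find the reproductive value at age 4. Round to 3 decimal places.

1.082

lx = nx/n0 = nx/1000: 1, 0.69, 0.51, 0.32, 0.22, 0.16, 0.12
lx·mx for x ≥ 4: 0.11, 0.08, 0.048 → sum = 0.238
V_4 = 0.238 / l_4 = 0.238 / 0.22 = 1.081818… → 1.082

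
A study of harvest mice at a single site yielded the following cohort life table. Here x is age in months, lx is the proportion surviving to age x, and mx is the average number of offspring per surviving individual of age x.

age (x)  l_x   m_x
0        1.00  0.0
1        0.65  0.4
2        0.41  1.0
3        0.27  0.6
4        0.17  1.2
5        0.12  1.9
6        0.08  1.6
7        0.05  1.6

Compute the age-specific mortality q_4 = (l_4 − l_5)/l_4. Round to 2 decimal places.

0.29

q_4 = (l_4 − l_5) / l_4 = (0.17 − 0.12) / 0.17
     = 0.05 / 0.17 = 0.294118… → 0.29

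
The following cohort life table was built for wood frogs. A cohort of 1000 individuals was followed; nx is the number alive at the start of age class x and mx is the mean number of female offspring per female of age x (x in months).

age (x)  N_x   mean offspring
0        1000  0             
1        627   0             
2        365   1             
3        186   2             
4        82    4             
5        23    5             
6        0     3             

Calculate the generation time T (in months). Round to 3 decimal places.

lx = nx/n0 = nx/1000: 1, 0.627, 0.365, 0.186, 0.082, 0.023, 0
lx·mx: 0, 0, 0.365, 0.372, 0.328, 0.115, 0 → R0 = 1.18
x·lx·mx: 0, 0, 0.73, 1.116, 1.312, 0.575, 0 → Σ = 3.733
T = 3.733 / 1.18 = 3.163559… → 3.164

3.164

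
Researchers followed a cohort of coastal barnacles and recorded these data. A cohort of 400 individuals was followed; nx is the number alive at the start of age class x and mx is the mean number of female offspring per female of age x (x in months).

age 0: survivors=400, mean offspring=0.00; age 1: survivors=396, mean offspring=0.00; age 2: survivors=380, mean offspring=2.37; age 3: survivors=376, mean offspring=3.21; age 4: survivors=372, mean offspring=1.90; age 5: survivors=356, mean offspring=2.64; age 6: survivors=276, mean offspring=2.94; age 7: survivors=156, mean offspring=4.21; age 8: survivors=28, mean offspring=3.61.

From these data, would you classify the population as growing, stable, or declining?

lx = nx/n0 = nx/400: 1, 0.99, 0.95, 0.94, 0.93, 0.89, 0.69, 0.39, 0.07
R0 = Σ lx·mx = 0 + 0 + 2.2515 + 3.0174 + 1.767 + 2.3496 + 2.0286 + 1.6419 + 0.2527 = 13.3087
R0 > 1, so the population is growing.

growing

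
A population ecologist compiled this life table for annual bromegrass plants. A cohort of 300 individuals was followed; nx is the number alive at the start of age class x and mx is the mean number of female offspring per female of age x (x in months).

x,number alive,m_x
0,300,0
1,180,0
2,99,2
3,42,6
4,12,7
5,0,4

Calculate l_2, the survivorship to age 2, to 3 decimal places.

l_2 = n_2/n_0 = 99/300 = 0.33 → 0.330

0.330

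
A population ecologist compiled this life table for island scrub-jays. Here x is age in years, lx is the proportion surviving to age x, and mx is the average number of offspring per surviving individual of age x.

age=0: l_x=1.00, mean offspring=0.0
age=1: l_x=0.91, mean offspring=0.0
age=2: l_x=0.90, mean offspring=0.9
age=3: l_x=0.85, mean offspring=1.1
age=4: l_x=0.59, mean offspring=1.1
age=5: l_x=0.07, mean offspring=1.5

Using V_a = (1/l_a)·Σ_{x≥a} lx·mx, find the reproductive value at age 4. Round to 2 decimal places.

lx·mx for x ≥ 4: 0.649, 0.105 → sum = 0.754
V_4 = 0.754 / l_4 = 0.754 / 0.59 = 1.277966… → 1.28

1.28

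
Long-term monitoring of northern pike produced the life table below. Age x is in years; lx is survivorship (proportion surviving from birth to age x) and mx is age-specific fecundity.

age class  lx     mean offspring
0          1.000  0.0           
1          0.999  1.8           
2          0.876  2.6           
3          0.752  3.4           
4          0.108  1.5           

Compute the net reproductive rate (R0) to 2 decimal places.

6.79

lx·mx by age: 0, 1.7982, 2.2776, 2.5568, 0.162
R0 = Σ lx·mx = 6.7946 → 6.79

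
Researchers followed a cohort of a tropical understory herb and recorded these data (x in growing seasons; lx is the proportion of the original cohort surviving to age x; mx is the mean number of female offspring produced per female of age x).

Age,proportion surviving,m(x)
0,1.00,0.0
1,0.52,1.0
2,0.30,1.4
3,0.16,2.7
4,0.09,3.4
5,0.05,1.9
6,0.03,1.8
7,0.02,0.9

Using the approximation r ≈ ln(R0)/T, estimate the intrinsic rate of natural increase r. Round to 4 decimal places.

R0 = Σ lx·mx = 0 + 0.52 + 0.42 + 0.432 + 0.306 + 0.095 + 0.054 + 0.018 = 1.845
Σ x·lx·mx = 4.805; T = 4.805/1.845 = 2.60434…
r ≈ ln(R0)/T = ln(1.845)/2.60434… = 0.235177… → 0.2352

0.2352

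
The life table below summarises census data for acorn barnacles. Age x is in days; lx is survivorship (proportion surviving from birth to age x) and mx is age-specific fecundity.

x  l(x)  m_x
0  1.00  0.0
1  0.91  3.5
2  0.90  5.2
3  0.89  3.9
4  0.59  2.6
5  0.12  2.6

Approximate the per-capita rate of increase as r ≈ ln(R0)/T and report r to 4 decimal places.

1.1090

R0 = Σ lx·mx = 0 + 3.185 + 4.68 + 3.471 + 1.534 + 0.312 = 13.182
Σ x·lx·mx = 30.654; T = 30.654/13.182 = 2.32544…
r ≈ ln(R0)/T = ln(13.182)/2.32544… = 1.108972… → 1.1090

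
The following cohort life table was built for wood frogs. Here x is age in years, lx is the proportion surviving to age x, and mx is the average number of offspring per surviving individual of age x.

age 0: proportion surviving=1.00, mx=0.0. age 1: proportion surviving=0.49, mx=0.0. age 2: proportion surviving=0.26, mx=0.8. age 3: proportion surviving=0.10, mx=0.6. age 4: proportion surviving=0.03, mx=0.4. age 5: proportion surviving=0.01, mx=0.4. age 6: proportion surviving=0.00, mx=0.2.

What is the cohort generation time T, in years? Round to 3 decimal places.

2.338

lx·mx: 0, 0, 0.208, 0.06, 0.012, 0.004, 0 → R0 = 0.284
x·lx·mx: 0, 0, 0.416, 0.18, 0.048, 0.02, 0 → Σ = 0.664
T = 0.664 / 0.284 = 2.338028… → 2.338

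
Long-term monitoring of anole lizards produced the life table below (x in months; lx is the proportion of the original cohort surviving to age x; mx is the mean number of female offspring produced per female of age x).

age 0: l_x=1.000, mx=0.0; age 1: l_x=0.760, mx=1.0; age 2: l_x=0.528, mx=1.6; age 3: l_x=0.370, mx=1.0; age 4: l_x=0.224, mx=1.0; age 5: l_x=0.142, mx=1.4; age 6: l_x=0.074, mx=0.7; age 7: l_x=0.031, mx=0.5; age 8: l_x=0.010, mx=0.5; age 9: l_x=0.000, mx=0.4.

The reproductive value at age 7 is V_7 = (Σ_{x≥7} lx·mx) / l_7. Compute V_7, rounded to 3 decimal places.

0.661

lx·mx for x ≥ 7: 0.0155, 0.005, 0 → sum = 0.0205
V_7 = 0.0205 / l_7 = 0.0205 / 0.031 = 0.66129… → 0.661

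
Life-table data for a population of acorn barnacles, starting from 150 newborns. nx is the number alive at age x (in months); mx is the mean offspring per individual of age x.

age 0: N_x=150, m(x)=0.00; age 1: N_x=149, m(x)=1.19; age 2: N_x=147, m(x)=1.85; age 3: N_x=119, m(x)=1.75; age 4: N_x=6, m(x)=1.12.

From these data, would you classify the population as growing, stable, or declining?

growing

lx = nx/n0 = nx/150: 1, 0.99333…, 0.98, 0.79333…, 0.04
R0 = Σ lx·mx = 0 + 1.182067… + 1.813 + 1.388333… + 0.0448 = 4.4282…
R0 > 1, so the population is growing.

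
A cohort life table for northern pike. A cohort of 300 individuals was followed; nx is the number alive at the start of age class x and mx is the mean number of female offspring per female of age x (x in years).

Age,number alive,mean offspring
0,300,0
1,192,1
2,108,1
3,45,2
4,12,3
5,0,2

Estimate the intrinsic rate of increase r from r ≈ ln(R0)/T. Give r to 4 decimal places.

lx = nx/n0 = nx/300: 1, 0.64, 0.36, 0.15, 0.04, 0
R0 = Σ lx·mx = 0 + 0.64 + 0.36 + 0.3 + 0.12 + 0 = 1.42
Σ x·lx·mx = 2.74; T = 2.74/1.42 = 1.92958…
r ≈ ln(R0)/T = ln(1.42)/1.92958… = 0.181727… → 0.1817

0.1817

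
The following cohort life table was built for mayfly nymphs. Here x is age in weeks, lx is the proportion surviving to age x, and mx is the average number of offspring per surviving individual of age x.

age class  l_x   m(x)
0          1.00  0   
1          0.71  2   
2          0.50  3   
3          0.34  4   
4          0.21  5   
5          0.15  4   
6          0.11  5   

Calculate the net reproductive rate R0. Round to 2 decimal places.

6.48

lx·mx by age: 0, 1.42, 1.5, 1.36, 1.05, 0.6, 0.55
R0 = Σ lx·mx = 6.48 → 6.48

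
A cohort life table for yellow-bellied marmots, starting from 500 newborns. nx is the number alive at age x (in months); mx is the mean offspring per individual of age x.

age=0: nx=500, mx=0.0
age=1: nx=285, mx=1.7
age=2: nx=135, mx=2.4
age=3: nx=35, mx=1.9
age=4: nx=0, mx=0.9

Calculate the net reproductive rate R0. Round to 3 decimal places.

1.750

lx = nx/n0 = nx/500: 1, 0.57, 0.27, 0.07, 0
lx·mx by age: 0, 0.969, 0.648, 0.133, 0
R0 = Σ lx·mx = 1.75 → 1.750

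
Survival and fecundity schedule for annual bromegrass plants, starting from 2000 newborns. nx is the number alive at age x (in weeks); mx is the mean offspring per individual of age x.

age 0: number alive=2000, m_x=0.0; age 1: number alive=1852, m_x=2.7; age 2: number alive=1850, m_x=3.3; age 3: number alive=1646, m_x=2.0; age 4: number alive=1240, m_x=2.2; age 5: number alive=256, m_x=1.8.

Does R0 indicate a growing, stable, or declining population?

growing

lx = nx/n0 = nx/2000: 1, 0.926, 0.925, 0.823, 0.62, 0.128
R0 = Σ lx·mx = 0 + 2.5002 + 3.0525 + 1.646 + 1.364 + 0.2304 = 8.7931
R0 > 1, so the population is growing.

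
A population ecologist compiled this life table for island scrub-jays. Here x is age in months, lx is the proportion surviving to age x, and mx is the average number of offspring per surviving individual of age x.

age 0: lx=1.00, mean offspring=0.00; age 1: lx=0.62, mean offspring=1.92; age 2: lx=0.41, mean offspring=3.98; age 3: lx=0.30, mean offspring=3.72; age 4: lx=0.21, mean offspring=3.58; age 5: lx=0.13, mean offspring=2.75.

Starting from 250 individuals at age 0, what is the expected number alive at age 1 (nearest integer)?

155

Expected survivors = N0 · l_1 = 250 × 0.62 = 155 → 155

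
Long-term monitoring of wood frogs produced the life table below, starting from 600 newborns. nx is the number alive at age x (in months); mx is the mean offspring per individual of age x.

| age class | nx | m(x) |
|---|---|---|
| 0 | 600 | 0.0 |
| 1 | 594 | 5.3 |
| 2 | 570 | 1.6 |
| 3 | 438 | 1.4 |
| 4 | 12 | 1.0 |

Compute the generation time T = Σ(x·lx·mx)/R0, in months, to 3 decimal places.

lx = nx/n0 = nx/600: 1, 0.99, 0.95, 0.73, 0.02
lx·mx: 0, 5.247, 1.52, 1.022, 0.02 → R0 = 7.809
x·lx·mx: 0, 5.247, 3.04, 3.066, 0.08 → Σ = 11.433
T = 11.433 / 7.809 = 1.46408… → 1.464

1.464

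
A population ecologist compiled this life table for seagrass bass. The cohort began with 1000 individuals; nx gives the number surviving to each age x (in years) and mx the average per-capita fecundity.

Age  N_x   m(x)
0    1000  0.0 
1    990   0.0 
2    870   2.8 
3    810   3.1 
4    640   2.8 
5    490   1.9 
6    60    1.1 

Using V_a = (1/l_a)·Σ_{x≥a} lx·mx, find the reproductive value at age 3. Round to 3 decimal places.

6.543

lx = nx/n0 = nx/1000: 1, 0.99, 0.87, 0.81, 0.64, 0.49, 0.06
lx·mx for x ≥ 3: 2.511, 1.792, 0.931, 0.066 → sum = 5.3
V_3 = 5.3 / l_3 = 5.3 / 0.81 = 6.54321… → 6.543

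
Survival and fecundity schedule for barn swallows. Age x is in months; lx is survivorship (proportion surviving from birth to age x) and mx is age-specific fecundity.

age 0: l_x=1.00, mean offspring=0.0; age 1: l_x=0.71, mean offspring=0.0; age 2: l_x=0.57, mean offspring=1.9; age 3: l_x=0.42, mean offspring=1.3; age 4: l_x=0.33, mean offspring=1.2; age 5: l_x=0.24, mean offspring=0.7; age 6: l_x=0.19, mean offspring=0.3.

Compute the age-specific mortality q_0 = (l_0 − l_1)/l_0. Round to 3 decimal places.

0.290

q_0 = (l_0 − l_1) / l_0 = (1 − 0.71) / 1
     = 0.29 / 1 = 0.29 → 0.290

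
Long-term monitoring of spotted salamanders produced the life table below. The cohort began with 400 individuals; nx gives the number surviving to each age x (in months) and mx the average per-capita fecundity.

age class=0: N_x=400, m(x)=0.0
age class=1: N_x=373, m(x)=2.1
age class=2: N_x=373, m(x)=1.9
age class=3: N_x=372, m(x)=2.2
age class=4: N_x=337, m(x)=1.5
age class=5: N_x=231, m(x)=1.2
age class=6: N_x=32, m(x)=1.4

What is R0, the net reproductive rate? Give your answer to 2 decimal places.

lx = nx/n0 = nx/400: 1, 0.9325, 0.9325, 0.93, 0.8425, 0.5775, 0.08
lx·mx by age: 0, 1.95825, 1.77175, 2.046, 1.26375, 0.693, 0.112
R0 = Σ lx·mx = 7.84475 → 7.84

7.84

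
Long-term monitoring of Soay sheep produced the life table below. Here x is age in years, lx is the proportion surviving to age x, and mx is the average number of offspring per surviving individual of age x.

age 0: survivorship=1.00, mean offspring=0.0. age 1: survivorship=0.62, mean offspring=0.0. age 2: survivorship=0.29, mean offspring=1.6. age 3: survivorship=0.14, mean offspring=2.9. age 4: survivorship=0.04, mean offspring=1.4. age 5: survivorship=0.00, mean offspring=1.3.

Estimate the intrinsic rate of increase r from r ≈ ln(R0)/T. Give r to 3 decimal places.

-0.030

R0 = Σ lx·mx = 0 + 0 + 0.464 + 0.406 + 0.056 + 0 = 0.926
Σ x·lx·mx = 2.37; T = 2.37/0.926 = 2.5594…
r ≈ ln(R0)/T = ln(0.926)/2.5594… = -0.03004… → -0.030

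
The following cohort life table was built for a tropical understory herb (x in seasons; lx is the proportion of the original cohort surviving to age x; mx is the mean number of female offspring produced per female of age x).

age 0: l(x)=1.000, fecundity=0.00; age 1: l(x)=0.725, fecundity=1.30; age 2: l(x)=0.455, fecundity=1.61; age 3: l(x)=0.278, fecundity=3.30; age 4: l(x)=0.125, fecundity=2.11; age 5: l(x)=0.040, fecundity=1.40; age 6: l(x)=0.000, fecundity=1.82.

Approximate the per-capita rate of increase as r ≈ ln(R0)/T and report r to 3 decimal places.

0.479

R0 = Σ lx·mx = 0 + 0.9425 + 0.73255 + 0.9174 + 0.26375 + 0.056 + 0 = 2.9122
Σ x·lx·mx = 6.4948; T = 6.4948/2.9122 = 2.2302…
r ≈ ln(R0)/T = ln(2.9122)/2.2302… = 0.47929… → 0.479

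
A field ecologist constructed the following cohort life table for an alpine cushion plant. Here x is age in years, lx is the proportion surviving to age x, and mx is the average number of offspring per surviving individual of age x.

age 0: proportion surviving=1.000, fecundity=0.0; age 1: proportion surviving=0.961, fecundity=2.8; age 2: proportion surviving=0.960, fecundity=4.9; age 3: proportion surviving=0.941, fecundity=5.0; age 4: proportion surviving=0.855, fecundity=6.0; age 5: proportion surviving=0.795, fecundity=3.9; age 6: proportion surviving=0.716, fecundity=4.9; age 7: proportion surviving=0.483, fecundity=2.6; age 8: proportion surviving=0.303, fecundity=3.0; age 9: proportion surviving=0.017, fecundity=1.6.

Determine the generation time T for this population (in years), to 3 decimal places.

3.826

lx·mx: 0, 2.6908, 4.704, 4.705, 5.13, 3.1005, 3.5084, 1.2558, 0.909, 0.0272 → R0 = 26.0307
x·lx·mx: 0, 2.6908, 9.408, 14.115, 20.52, 15.5025, 21.0504, 8.7906, 7.272, 0.2448 → Σ = 99.5941
T = 99.5941 / 26.0307 = 3.826025… → 3.826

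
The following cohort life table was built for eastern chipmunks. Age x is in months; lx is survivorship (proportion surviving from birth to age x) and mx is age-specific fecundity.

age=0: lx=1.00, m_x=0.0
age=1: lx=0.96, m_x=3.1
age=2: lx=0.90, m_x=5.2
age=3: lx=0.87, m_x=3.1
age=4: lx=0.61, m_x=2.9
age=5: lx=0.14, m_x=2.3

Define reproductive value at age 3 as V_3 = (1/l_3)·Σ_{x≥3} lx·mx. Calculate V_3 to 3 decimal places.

lx·mx for x ≥ 3: 2.697, 1.769, 0.322 → sum = 4.788
V_3 = 4.788 / l_3 = 4.788 / 0.87 = 5.503448… → 5.503

5.503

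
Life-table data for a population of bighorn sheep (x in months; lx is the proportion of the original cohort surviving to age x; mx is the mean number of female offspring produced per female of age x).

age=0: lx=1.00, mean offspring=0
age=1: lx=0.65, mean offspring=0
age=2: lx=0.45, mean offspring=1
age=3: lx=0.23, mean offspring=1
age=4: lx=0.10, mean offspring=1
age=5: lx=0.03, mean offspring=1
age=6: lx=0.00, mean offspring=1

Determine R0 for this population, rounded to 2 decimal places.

0.81

lx·mx by age: 0, 0, 0.45, 0.23, 0.1, 0.03, 0
R0 = Σ lx·mx = 0.81 → 0.81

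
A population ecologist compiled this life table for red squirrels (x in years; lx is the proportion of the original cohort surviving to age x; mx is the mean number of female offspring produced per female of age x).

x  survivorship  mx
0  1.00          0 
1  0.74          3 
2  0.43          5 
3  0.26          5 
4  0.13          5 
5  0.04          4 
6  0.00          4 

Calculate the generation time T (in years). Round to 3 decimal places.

lx·mx: 0, 2.22, 2.15, 1.3, 0.65, 0.16, 0 → R0 = 6.48
x·lx·mx: 0, 2.22, 4.3, 3.9, 2.6, 0.8, 0 → Σ = 13.82
T = 13.82 / 6.48 = 2.132716… → 2.133

2.133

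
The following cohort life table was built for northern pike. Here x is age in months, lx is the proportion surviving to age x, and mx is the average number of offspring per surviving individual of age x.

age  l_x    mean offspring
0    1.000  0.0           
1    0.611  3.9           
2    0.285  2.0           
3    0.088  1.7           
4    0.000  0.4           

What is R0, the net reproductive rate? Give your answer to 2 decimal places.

3.10

lx·mx by age: 0, 2.3829, 0.57, 0.1496, 0
R0 = Σ lx·mx = 3.1025 → 3.10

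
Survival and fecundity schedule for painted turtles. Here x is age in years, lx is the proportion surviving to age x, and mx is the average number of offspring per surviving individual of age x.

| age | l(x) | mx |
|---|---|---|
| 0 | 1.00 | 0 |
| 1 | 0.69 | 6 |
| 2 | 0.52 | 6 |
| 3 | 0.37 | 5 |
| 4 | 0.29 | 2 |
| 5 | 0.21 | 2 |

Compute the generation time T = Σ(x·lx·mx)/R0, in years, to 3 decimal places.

2.013

lx·mx: 0, 4.14, 3.12, 1.85, 0.58, 0.42 → R0 = 10.11
x·lx·mx: 0, 4.14, 6.24, 5.55, 2.32, 2.1 → Σ = 20.35
T = 20.35 / 10.11 = 2.012859… → 2.013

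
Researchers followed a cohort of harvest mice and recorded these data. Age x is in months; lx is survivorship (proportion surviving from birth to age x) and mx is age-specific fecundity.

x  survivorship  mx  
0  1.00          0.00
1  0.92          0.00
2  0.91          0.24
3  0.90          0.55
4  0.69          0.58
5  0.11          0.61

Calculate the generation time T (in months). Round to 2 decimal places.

3.27

lx·mx: 0, 0, 0.2184, 0.495, 0.4002, 0.0671 → R0 = 1.1807
x·lx·mx: 0, 0, 0.4368, 1.485, 1.6008, 0.3355 → Σ = 3.8581
T = 3.8581 / 1.1807 = 3.267638… → 3.27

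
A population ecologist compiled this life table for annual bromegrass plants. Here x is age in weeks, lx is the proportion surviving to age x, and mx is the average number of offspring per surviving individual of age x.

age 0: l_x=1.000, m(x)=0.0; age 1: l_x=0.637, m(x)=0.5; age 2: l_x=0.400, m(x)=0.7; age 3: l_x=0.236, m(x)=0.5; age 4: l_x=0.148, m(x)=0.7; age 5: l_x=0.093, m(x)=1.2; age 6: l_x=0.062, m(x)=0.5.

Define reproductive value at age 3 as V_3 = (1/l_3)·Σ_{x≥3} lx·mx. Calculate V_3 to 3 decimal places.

lx·mx for x ≥ 3: 0.118, 0.1036, 0.1116, 0.031 → sum = 0.3642
V_3 = 0.3642 / l_3 = 0.3642 / 0.236 = 1.54322… → 1.543

1.543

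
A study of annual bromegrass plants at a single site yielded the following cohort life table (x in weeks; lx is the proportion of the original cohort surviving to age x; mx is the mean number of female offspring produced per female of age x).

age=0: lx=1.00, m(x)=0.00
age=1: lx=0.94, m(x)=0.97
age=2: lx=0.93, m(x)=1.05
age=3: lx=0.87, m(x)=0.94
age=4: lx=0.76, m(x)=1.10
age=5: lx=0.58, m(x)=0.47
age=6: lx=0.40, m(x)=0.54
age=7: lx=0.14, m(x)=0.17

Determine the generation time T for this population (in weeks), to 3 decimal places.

2.833

lx·mx: 0, 0.9118, 0.9765, 0.8178, 0.836, 0.2726, 0.216, 0.0238 → R0 = 4.0545
x·lx·mx: 0, 0.9118, 1.953, 2.4534, 3.344, 1.363, 1.296, 0.1666 → Σ = 11.4878
T = 11.4878 / 4.0545 = 2.833346… → 2.833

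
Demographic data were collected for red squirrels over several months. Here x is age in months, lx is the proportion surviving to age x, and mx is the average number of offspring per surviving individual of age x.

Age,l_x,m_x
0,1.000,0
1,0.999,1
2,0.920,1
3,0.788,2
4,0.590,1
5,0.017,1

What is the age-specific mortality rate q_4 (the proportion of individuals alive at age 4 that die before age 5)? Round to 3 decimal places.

0.971

q_4 = (l_4 − l_5) / l_4 = (0.59 − 0.017) / 0.59
     = 0.573 / 0.59 = 0.971186… → 0.971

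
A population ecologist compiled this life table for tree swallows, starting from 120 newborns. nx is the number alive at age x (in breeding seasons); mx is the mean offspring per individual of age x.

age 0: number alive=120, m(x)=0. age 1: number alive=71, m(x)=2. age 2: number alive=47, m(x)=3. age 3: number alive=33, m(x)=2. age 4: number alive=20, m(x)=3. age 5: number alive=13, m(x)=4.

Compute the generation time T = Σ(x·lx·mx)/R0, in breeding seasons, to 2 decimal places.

lx = nx/n0 = nx/120: 1, 0.59167…, 0.39167…, 0.275, 0.16667…, 0.10833…
lx·mx: 0, 1.183333…, 1.175…, 0.55, 0.5…, 0.433333… → R0 = 3.841667…
x·lx·mx: 0, 1.183333…, 2.35…, 1.65, 2…, 2.166667… → Σ = 9.35…
T = 9.35… / 3.841667… = 2.433839… → 2.43

2.43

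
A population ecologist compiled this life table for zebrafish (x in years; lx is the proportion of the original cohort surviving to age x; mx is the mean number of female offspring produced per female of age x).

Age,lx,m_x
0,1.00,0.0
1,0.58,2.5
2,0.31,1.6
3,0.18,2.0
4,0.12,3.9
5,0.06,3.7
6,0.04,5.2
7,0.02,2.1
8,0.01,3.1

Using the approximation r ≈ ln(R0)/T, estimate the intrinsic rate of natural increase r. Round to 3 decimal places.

0.469

R0 = Σ lx·mx = 0 + 1.45 + 0.496 + 0.36 + 0.468 + 0.222 + 0.208 + 0.042 + 0.031 = 3.277
Σ x·lx·mx = 8.294; T = 8.294/3.277 = 2.53097…
r ≈ ln(R0)/T = ln(3.277)/2.53097… = 0.46896… → 0.469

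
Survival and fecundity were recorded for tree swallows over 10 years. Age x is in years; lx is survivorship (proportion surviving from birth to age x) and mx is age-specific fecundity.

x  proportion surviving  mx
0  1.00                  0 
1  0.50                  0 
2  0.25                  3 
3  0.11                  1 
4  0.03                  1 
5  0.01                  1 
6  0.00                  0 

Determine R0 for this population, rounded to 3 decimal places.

lx·mx by age: 0, 0, 0.75, 0.11, 0.03, 0.01, 0
R0 = Σ lx·mx = 0.9 → 0.900

0.900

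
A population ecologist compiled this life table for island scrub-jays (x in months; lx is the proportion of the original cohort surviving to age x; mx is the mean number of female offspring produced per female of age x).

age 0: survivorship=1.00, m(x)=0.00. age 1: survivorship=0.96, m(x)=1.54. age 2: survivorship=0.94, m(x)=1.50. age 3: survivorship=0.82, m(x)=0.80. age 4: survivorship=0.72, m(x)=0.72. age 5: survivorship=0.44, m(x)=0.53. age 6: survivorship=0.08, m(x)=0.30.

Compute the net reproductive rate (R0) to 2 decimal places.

lx·mx by age: 0, 1.4784, 1.41, 0.656, 0.5184, 0.2332, 0.024
R0 = Σ lx·mx = 4.32 → 4.32

4.32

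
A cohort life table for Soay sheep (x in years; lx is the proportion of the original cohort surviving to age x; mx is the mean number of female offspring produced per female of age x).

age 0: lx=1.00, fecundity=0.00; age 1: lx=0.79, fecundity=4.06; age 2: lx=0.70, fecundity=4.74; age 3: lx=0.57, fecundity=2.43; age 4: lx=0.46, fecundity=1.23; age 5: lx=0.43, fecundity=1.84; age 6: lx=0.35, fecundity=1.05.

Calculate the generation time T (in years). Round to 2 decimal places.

lx·mx: 0, 3.2074, 3.318, 1.3851, 0.5658, 0.7912, 0.3675 → R0 = 9.635
x·lx·mx: 0, 3.2074, 6.636, 4.1553, 2.2632, 3.956, 2.205 → Σ = 22.4229
T = 22.4229 / 9.635 = 2.327234… → 2.33

2.33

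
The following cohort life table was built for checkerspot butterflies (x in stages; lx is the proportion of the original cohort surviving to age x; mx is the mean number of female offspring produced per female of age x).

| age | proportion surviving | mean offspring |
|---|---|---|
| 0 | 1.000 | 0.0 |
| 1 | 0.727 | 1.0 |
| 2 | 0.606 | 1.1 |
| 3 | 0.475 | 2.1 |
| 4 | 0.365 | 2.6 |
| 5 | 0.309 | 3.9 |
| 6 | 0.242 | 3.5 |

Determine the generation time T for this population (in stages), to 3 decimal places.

lx·mx: 0, 0.727, 0.6666, 0.9975, 0.949, 1.2051, 0.847 → R0 = 5.3922
x·lx·mx: 0, 0.727, 1.3332, 2.9925, 3.796, 6.0255, 5.082 → Σ = 19.9562
T = 19.9562 / 5.3922 = 3.700938… → 3.701

3.701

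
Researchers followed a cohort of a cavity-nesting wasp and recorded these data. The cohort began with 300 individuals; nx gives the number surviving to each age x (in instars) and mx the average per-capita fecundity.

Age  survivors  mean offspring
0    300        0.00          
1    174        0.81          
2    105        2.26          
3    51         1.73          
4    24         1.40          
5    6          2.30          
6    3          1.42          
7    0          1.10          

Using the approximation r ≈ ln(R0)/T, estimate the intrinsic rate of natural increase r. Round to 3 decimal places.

0.255

lx = nx/n0 = nx/300: 1, 0.58, 0.35, 0.17, 0.08, 0.02, 0.01, 0
R0 = Σ lx·mx = 0 + 0.4698 + 0.791 + 0.2941 + 0.112 + 0.046 + 0.0142 + 0 = 1.7271
Σ x·lx·mx = 3.6973; T = 3.6973/1.7271 = 2.14076…
r ≈ ln(R0)/T = ln(1.7271)/2.14076… = 0.25526… → 0.255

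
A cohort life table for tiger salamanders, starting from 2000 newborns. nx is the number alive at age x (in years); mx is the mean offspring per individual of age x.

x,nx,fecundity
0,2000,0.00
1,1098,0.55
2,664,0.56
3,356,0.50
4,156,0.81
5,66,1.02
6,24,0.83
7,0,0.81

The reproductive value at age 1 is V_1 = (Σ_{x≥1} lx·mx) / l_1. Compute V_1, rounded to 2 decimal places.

lx = nx/n0 = nx/2000: 1, 0.549, 0.332, 0.178, 0.078, 0.033, 0.012, 0
lx·mx for x ≥ 1: 0.30195, 0.18592, 0.089, 0.06318, 0.03366, 0.00996, 0 → sum = 0.68367
V_1 = 0.68367 / l_1 = 0.68367 / 0.549 = 1.245301… → 1.25

1.25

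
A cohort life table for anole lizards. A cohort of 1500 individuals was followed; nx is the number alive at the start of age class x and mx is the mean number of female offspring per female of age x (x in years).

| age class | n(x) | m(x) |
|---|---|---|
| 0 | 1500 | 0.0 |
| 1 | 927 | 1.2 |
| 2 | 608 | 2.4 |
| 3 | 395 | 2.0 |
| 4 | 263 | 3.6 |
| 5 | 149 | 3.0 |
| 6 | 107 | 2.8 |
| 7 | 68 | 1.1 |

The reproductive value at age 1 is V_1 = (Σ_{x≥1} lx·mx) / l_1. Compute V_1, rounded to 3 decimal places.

5.534

lx = nx/n0 = nx/1500: 1, 0.618, 0.40533…, 0.26333…, 0.17533…, 0.09933…, 0.07133…, 0.04533…
lx·mx for x ≥ 1: 0.7416, 0.9728…, 0.526667…, 0.6312…, 0.298…, 0.199733…, 0.049867… → sum = 3.419867…
V_1 = 3.419867… / l_1 = 3.419867… / 0.618 = 5.533765… → 5.534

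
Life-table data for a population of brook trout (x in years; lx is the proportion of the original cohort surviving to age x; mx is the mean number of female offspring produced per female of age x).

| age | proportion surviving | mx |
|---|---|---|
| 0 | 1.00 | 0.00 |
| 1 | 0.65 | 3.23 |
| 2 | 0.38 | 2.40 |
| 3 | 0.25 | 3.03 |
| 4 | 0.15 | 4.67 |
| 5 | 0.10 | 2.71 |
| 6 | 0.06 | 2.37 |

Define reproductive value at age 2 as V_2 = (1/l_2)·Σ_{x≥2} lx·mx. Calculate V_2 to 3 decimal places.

7.324

lx·mx for x ≥ 2: 0.912, 0.7575, 0.7005, 0.271, 0.1422 → sum = 2.7832
V_2 = 2.7832 / l_2 = 2.7832 / 0.38 = 7.324211… → 7.324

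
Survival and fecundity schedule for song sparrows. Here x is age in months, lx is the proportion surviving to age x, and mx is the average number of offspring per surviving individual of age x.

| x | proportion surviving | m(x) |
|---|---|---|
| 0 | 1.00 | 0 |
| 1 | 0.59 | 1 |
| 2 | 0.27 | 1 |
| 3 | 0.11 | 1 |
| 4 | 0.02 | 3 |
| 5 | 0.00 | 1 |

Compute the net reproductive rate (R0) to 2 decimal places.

1.03

lx·mx by age: 0, 0.59, 0.27, 0.11, 0.06, 0
R0 = Σ lx·mx = 1.03 → 1.03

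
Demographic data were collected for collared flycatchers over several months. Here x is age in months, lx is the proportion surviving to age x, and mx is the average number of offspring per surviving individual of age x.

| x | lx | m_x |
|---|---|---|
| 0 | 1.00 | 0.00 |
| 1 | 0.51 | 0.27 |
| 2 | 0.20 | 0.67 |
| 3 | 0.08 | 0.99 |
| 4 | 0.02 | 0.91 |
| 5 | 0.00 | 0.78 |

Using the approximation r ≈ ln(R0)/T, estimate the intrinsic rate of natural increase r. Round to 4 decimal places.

-0.5137

R0 = Σ lx·mx = 0 + 0.1377 + 0.134 + 0.0792 + 0.0182 + 0 = 0.3691
Σ x·lx·mx = 0.7161; T = 0.7161/0.3691 = 1.94012…
r ≈ ln(R0)/T = ln(0.3691)/1.94012… = -0.513724… → -0.5137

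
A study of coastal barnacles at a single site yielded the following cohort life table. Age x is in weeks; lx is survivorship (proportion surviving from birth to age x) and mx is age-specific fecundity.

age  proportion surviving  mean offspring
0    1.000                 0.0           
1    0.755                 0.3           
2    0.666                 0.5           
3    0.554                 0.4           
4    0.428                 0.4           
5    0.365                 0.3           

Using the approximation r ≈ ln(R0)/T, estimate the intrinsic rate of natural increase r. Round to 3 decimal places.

R0 = Σ lx·mx = 0 + 0.2265 + 0.333 + 0.2216 + 0.1712 + 0.1095 = 1.0618
Σ x·lx·mx = 2.7896; T = 2.7896/1.0618 = 2.62724…
r ≈ ln(R0)/T = ln(1.0618)/2.62724… = 0.02282… → 0.023

0.023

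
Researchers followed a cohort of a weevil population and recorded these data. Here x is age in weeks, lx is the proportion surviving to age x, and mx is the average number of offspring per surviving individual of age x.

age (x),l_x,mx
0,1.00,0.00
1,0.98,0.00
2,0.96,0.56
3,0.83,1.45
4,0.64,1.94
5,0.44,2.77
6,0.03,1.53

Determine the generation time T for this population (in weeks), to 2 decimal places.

3.77

lx·mx: 0, 0, 0.5376, 1.2035, 1.2416, 1.2188, 0.0459 → R0 = 4.2474
x·lx·mx: 0, 0, 1.0752, 3.6105, 4.9664, 6.094, 0.2754 → Σ = 16.0215
T = 16.0215 / 4.2474 = 3.772072… → 3.77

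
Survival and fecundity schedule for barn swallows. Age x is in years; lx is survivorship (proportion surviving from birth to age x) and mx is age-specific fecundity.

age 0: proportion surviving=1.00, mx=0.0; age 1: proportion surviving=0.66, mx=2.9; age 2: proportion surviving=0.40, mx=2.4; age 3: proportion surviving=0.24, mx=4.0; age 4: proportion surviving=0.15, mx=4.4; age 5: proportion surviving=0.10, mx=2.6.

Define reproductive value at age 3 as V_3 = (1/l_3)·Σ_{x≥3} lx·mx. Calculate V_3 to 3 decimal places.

7.833

lx·mx for x ≥ 3: 0.96, 0.66, 0.26 → sum = 1.88
V_3 = 1.88 / l_3 = 1.88 / 0.24 = 7.833333… → 7.833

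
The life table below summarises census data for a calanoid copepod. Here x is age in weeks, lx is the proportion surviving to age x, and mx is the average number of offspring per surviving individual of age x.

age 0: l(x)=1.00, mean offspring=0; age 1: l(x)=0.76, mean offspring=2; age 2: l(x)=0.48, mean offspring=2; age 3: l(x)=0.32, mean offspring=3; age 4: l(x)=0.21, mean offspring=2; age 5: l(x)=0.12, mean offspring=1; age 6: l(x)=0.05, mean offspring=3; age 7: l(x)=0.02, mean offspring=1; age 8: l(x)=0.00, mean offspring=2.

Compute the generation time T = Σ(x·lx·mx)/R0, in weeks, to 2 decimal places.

lx·mx: 0, 1.52, 0.96, 0.96, 0.42, 0.12, 0.15, 0.02, 0 → R0 = 4.15
x·lx·mx: 0, 1.52, 1.92, 2.88, 1.68, 0.6, 0.9, 0.14, 0 → Σ = 9.64
T = 9.64 / 4.15 = 2.322892… → 2.32

2.32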